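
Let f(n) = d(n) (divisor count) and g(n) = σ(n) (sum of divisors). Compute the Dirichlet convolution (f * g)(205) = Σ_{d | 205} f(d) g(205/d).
(d * σ)(205) = 352

Divisors of 205: [1, 5, 41, 205]. For each d | 205:
  d = 1: d(1) · σ(205/1) = 1 · 252 = 252
  d = 5: d(5) · σ(205/5) = 2 · 42 = 84
  d = 41: d(41) · σ(205/41) = 2 · 6 = 12
  d = 205: d(205) · σ(205/205) = 4 · 1 = 4
Summing: (d * σ)(205) = 252 + 84 + 12 + 4 = 352.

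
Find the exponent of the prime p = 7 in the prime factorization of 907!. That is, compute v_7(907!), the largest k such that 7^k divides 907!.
v_7(907!) = 149

Legendre's formula: v_p(n!) = Σ_{k ≥ 1} ⌊n / p^k⌋. For p = 7, n = 907, the terms are:
  ⌊907/7^1⌋ = ⌊907/7⌋ = 129
  ⌊907/7^2⌋ = ⌊907/49⌋ = 18
  ⌊907/7^3⌋ = ⌊907/343⌋ = 2
(the next term ⌊907/7^4⌋ = 0, terminating the sum). Summing: v_7(907!) = 129 + 18 + 2 = 149.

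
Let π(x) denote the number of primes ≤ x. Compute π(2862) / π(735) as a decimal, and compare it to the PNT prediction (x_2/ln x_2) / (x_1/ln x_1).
π(2862)/π(735) = 416/130 ≈ 3.2000;  PNT prediction ≈ 3.2288.

π(735) = 130 and π(2862) = 416, so π(2862)/π(735) ≈ 3.2000. The PNT-predicted ratio is (2862/ln(2862)) / (735/ln(735)) ≈ 3.2288. The two agree to within a few percent, as expected.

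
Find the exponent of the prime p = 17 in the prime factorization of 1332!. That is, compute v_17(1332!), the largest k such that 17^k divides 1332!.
v_17(1332!) = 82

Legendre's formula: v_p(n!) = Σ_{k ≥ 1} ⌊n / p^k⌋. For p = 17, n = 1332, the terms are:
  ⌊1332/17^1⌋ = ⌊1332/17⌋ = 78
  ⌊1332/17^2⌋ = ⌊1332/289⌋ = 4
(the next term ⌊1332/17^3⌋ = 0, terminating the sum). Summing: v_17(1332!) = 78 + 4 = 82.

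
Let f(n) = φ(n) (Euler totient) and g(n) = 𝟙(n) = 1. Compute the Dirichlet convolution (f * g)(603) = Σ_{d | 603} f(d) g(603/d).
(φ * 𝟙)(603) = 603

Divisors of 603: [1, 3, 9, 67, 201, 603]. For each d | 603:
  d = 1: φ(1) · 𝟙(603/1) = 1 · 1 = 1
  d = 3: φ(3) · 𝟙(603/3) = 2 · 1 = 2
  d = 9: φ(9) · 𝟙(603/9) = 6 · 1 = 6
  d = 67: φ(67) · 𝟙(603/67) = 66 · 1 = 66
  d = 201: φ(201) · 𝟙(603/201) = 132 · 1 = 132
  d = 603: φ(603) · 𝟙(603/603) = 396 · 1 = 396
Summing: (φ * 𝟙)(603) = 1 + 2 + 6 + 66 + 132 + 396 = 603.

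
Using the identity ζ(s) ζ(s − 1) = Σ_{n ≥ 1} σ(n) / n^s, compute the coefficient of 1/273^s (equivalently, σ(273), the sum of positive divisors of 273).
σ(273) = 448

In the product (Σ m^0/m^s)(Σ k / k^s) = Σ (Σ_{d | n} d) / n^s, the coefficient of 1/n^s is σ(n) = Σ_{d | n} d. For n = 273, divisors are [1, 3, 7, 13, 21, 39, 91, 273]; summing: σ(273) = 448.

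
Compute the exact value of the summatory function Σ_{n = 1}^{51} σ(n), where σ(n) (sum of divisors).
Σ_{n ≤ 51} σ(n) = 2152

Compute σ(n) for each 1 ≤ n ≤ 51: σ(1) = 1, σ(2) = 3, σ(3) = 4, σ(4) = 7, σ(5) = 6, σ(6) = 12, σ(7) = 8, σ(8) = 15, σ(9) = 13, σ(10) = 18, σ(11) = 12, σ(12) = 28, σ(13) = 14, σ(14) = 24, σ(15) = 24, σ(16) = 31, σ(17) = 18, σ(18) = 39, σ(19) = 20, σ(20) = 42, σ(21) = 32, σ(22) = 36, σ(23) = 24, σ(24) = 60, σ(25) = 31, σ(26) = 42, σ(27) = 40, σ(28) = 56, σ(29) = 30, σ(30) = 72, σ(31) = 32, σ(32) = 63, σ(33) = 48, σ(34) = 54, σ(35) = 48, σ(36) = 91, σ(37) = 38, σ(38) = 60, σ(39) = 56, σ(40) = 90, σ(41) = 42, σ(42) = 96, σ(43) = 44, σ(44) = 84, σ(45) = 78, σ(46) = 72, σ(47) = 48, σ(48) = 124, σ(49) = 57, σ(50) = 93, σ(51) = 72. Summing all 51 values: 2152. (Average order: Σ_{n ≤ x} σ(n) ~ (π²/12) x². For x = 51, (π²/12)·51² ≈ 2139.24.)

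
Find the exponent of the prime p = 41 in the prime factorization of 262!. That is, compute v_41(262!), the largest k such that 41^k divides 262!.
v_41(262!) = 6

Legendre's formula: v_p(n!) = Σ_{k ≥ 1} ⌊n / p^k⌋. For p = 41, n = 262, the terms are:
  ⌊262/41^1⌋ = ⌊262/41⌋ = 6
(the next term ⌊262/41^2⌋ = 0, terminating the sum). Summing: v_41(262!) = 6 = 6.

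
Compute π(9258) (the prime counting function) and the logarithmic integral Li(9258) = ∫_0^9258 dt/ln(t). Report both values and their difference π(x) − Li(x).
π(9258) = 1147;  Li(9258) ≈ 1165.24;  π(x) − Li(x) ≈ -18.24.

Direct count of primes ≤ 9258 gives π(9258) = 1147. Numerical evaluation of the logarithmic integral gives Li(9258) ≈ 1165.24. The difference π(x) − Li(x) ≈ -18.24 is typically negative for small/moderate x (Li(x) overestimates), though Littlewood's theorem shows this sign changes infinitely often.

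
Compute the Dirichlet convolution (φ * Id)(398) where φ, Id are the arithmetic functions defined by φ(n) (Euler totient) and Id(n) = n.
(φ * Id)(398) = 1191

Divisors of 398: [1, 2, 199, 398]. For each d | 398:
  d = 1: φ(1) · Id(398/1) = 1 · 398 = 398
  d = 2: φ(2) · Id(398/2) = 1 · 199 = 199
  d = 199: φ(199) · Id(398/199) = 198 · 2 = 396
  d = 398: φ(398) · Id(398/398) = 198 · 1 = 198
Summing: (φ * Id)(398) = 398 + 199 + 396 + 198 = 1191.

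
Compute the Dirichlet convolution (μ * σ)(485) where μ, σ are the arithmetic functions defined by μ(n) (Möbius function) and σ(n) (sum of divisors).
(μ * σ)(485) = 485

Divisors of 485: [1, 5, 97, 485]. For each d | 485:
  d = 1: μ(1) · σ(485/1) = 1 · 588 = 588
  d = 5: μ(5) · σ(485/5) = -1 · 98 = -98
  d = 97: μ(97) · σ(485/97) = -1 · 6 = -6
  d = 485: μ(485) · σ(485/485) = 1 · 1 = 1
Summing: (μ * σ)(485) = 588 + -98 + -6 + 1 = 485.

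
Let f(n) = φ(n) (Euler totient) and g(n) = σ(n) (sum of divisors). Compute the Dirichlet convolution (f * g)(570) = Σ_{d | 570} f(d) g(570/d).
(φ * σ)(570) = 9120

Divisors of 570: [1, 2, 3, 5, 6, 10, 15, 19, 30, 38, 57, 95, 114, 190, 285, 570]. For each d | 570:
  d = 1: φ(1) · σ(570/1) = 1 · 1440 = 1440
  d = 2: φ(2) · σ(570/2) = 1 · 480 = 480
  d = 3: φ(3) · σ(570/3) = 2 · 360 = 720
  d = 5: φ(5) · σ(570/5) = 4 · 240 = 960
  d = 6: φ(6) · σ(570/6) = 2 · 120 = 240
  d = 10: φ(10) · σ(570/10) = 4 · 80 = 320
  d = 15: φ(15) · σ(570/15) = 8 · 60 = 480
  d = 19: φ(19) · σ(570/19) = 18 · 72 = 1296
  d = 30: φ(30) · σ(570/30) = 8 · 20 = 160
  d = 38: φ(38) · σ(570/38) = 18 · 24 = 432
  d = 57: φ(57) · σ(570/57) = 36 · 18 = 648
  d = 95: φ(95) · σ(570/95) = 72 · 12 = 864
  d = 114: φ(114) · σ(570/114) = 36 · 6 = 216
  d = 190: φ(190) · σ(570/190) = 72 · 4 = 288
  d = 285: φ(285) · σ(570/285) = 144 · 3 = 432
  d = 570: φ(570) · σ(570/570) = 144 · 1 = 144
Summing: (φ * σ)(570) = 1440 + 480 + 720 + 960 + 240 + 320 + 480 + 1296 + 160 + 432 + 648 + 864 + 216 + 288 + 432 + 144 = 9120.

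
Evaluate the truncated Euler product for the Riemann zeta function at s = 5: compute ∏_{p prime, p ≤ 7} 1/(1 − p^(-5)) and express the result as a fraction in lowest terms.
∏ = 8508543750/8205616331

The primes p ≤ 7 are [2, 3, 5, 7]. For each prime, (1 − 1/p^5)^(-1) = p^5 / (p^5 − 1). The product is (1 − 1/2^5)^(-1), (1 − 1/3^5)^(-1), (1 − 1/5^5)^(-1), (1 − 1/7^5)^(-1) = ∏ p^5 / (p^5 − 1) = 8508543750/8205616331.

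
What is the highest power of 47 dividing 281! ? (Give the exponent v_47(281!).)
v_47(281!) = 5

Legendre's formula: v_p(n!) = Σ_{k ≥ 1} ⌊n / p^k⌋. For p = 47, n = 281, the terms are:
  ⌊281/47^1⌋ = ⌊281/47⌋ = 5
(the next term ⌊281/47^2⌋ = 0, terminating the sum). Summing: v_47(281!) = 5 = 5.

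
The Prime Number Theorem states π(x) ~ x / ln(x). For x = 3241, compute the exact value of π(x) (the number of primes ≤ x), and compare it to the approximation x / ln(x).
π(3241) = 457;  x/ln(x) ≈ 400.93;  relative error ≈ 12.27%.

Directly count primes up to 3241: π(3241) = 457. The PNT approximation gives 3241/ln(3241) ≈ 3241/8.08364 ≈ 400.93. Relative error (π(x) − x/ln(x)) / π(x) ≈ 12.27%; the approximation is known to undercount slightly (Li(x) is a better estimate).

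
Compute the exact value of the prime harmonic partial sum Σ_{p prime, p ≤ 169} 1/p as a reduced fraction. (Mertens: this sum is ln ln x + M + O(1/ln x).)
Σ 1/p = 1840793455149223796977553240989608507934961889604586193282330007699/962947420735983927056946215901134429196419130606213075415963491270

π(169) = 39, so the primes ≤ 169 are [2, 3, 5, 7, 11, 13, 17, 19, 23, 29, 31, 37, 41, 43, 47, 53, 59, 61, 67, 71, 73, 79, 83, 89, 97, 101, 103, 107, 109, 113, 127, 131, 137, 139, 149, 151, 157, 163, 167]. Summing 1/p over these primes: 1840793455149223796977553240989608507934961889604586193282330007699/962947420735983927056946215901134429196419130606213075415963491270 ≈ 1.9116. Mertens estimate ln ln(169) + 0.2615 ≈ 1.8966.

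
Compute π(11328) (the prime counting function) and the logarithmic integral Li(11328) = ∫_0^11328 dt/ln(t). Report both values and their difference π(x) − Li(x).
π(11328) = 1369;  Li(11328) ≈ 1389.34;  π(x) − Li(x) ≈ -20.34.

Direct count of primes ≤ 11328 gives π(11328) = 1369. Numerical evaluation of the logarithmic integral gives Li(11328) ≈ 1389.34. The difference π(x) − Li(x) ≈ -20.34 is typically negative for small/moderate x (Li(x) overestimates), though Littlewood's theorem shows this sign changes infinitely often.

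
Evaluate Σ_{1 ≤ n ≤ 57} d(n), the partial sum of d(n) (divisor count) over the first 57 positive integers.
Σ_{n ≤ 57} d(n) = 243

Compute d(n) for each 1 ≤ n ≤ 57: d(1) = 1, d(2) = 2, d(3) = 2, d(4) = 3, d(5) = 2, d(6) = 4, d(7) = 2, d(8) = 4, d(9) = 3, d(10) = 4, d(11) = 2, d(12) = 6, d(13) = 2, d(14) = 4, d(15) = 4, d(16) = 5, d(17) = 2, d(18) = 6, d(19) = 2, d(20) = 6, d(21) = 4, d(22) = 4, d(23) = 2, d(24) = 8, d(25) = 3, d(26) = 4, d(27) = 4, d(28) = 6, d(29) = 2, d(30) = 8, d(31) = 2, d(32) = 6, d(33) = 4, d(34) = 4, d(35) = 4, d(36) = 9, d(37) = 2, d(38) = 4, d(39) = 4, d(40) = 8, d(41) = 2, d(42) = 8, d(43) = 2, d(44) = 6, d(45) = 6, d(46) = 4, d(47) = 2, d(48) = 10, d(49) = 3, d(50) = 6, d(51) = 4, d(52) = 6, d(53) = 2, d(54) = 8, d(55) = 4, d(56) = 8, d(57) = 4. Summing all 57 values: 243. (Dirichlet's divisor formula: Σ_{n ≤ x} d(n) = x ln(x) + (2γ − 1) x + O(√x). For x = 57, the asymptotic estimate is ≈ 239.26.)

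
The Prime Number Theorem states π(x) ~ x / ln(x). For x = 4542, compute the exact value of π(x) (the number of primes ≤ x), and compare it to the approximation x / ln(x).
π(4542) = 615;  x/ln(x) ≈ 539.36;  relative error ≈ 12.30%.

Directly count primes up to 4542: π(4542) = 615. The PNT approximation gives 4542/ln(4542) ≈ 4542/8.42112 ≈ 539.36. Relative error (π(x) − x/ln(x)) / π(x) ≈ 12.30%; the approximation is known to undercount slightly (Li(x) is a better estimate).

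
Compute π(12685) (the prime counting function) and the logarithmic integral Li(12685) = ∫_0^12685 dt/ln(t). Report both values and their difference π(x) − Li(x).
π(12685) = 1514;  Li(12685) ≈ 1533.81;  π(x) − Li(x) ≈ -19.81.

Direct count of primes ≤ 12685 gives π(12685) = 1514. Numerical evaluation of the logarithmic integral gives Li(12685) ≈ 1533.81. The difference π(x) − Li(x) ≈ -19.81 is typically negative for small/moderate x (Li(x) overestimates), though Littlewood's theorem shows this sign changes infinitely often.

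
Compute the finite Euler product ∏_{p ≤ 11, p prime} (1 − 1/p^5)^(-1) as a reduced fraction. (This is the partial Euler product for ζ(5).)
∏ = 20590675875/19857468221

The primes p ≤ 11 are [2, 3, 5, 7, 11]. For each prime, (1 − 1/p^5)^(-1) = p^5 / (p^5 − 1). The product is (1 − 1/2^5)^(-1), (1 − 1/3^5)^(-1), (1 − 1/5^5)^(-1), (1 − 1/7^5)^(-1), (1 − 1/11^5)^(-1) = ∏ p^5 / (p^5 − 1) = 20590675875/19857468221.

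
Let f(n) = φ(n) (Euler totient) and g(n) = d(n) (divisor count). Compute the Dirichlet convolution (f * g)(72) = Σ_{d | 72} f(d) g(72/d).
(φ * d)(72) = 195

Divisors of 72: [1, 2, 3, 4, 6, 8, 9, 12, 18, 24, 36, 72]. For each d | 72:
  d = 1: φ(1) · d(72/1) = 1 · 12 = 12
  d = 2: φ(2) · d(72/2) = 1 · 9 = 9
  d = 3: φ(3) · d(72/3) = 2 · 8 = 16
  d = 4: φ(4) · d(72/4) = 2 · 6 = 12
  d = 6: φ(6) · d(72/6) = 2 · 6 = 12
  d = 8: φ(8) · d(72/8) = 4 · 3 = 12
  d = 9: φ(9) · d(72/9) = 6 · 4 = 24
  d = 12: φ(12) · d(72/12) = 4 · 4 = 16
  d = 18: φ(18) · d(72/18) = 6 · 3 = 18
  d = 24: φ(24) · d(72/24) = 8 · 2 = 16
  d = 36: φ(36) · d(72/36) = 12 · 2 = 24
  d = 72: φ(72) · d(72/72) = 24 · 1 = 24
Summing: (φ * d)(72) = 12 + 9 + 16 + 12 + 12 + 12 + 24 + 16 + 18 + 16 + 24 + 24 = 195.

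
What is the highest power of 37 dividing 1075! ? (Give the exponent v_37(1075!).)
v_37(1075!) = 29

Legendre's formula: v_p(n!) = Σ_{k ≥ 1} ⌊n / p^k⌋. For p = 37, n = 1075, the terms are:
  ⌊1075/37^1⌋ = ⌊1075/37⌋ = 29
(the next term ⌊1075/37^2⌋ = 0, terminating the sum). Summing: v_37(1075!) = 29 = 29.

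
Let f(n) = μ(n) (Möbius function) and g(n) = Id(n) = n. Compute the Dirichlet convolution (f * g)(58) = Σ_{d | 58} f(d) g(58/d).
(μ * Id)(58) = 28

Divisors of 58: [1, 2, 29, 58]. For each d | 58:
  d = 1: μ(1) · Id(58/1) = 1 · 58 = 58
  d = 2: μ(2) · Id(58/2) = -1 · 29 = -29
  d = 29: μ(29) · Id(58/29) = -1 · 2 = -2
  d = 58: μ(58) · Id(58/58) = 1 · 1 = 1
Summing: (μ * Id)(58) = 58 + -29 + -2 + 1 = 28.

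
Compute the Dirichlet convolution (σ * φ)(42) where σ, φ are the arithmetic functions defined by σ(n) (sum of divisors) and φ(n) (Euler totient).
(σ * φ)(42) = 336

Divisors of 42: [1, 2, 3, 6, 7, 14, 21, 42]. For each d | 42:
  d = 1: σ(1) · φ(42/1) = 1 · 12 = 12
  d = 2: σ(2) · φ(42/2) = 3 · 12 = 36
  d = 3: σ(3) · φ(42/3) = 4 · 6 = 24
  d = 6: σ(6) · φ(42/6) = 12 · 6 = 72
  d = 7: σ(7) · φ(42/7) = 8 · 2 = 16
  d = 14: σ(14) · φ(42/14) = 24 · 2 = 48
  d = 21: σ(21) · φ(42/21) = 32 · 1 = 32
  d = 42: σ(42) · φ(42/42) = 96 · 1 = 96
Summing: (σ * φ)(42) = 12 + 36 + 24 + 72 + 16 + 48 + 32 + 96 = 336.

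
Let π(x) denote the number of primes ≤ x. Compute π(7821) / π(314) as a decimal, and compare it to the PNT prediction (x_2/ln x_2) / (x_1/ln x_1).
π(7821)/π(314) = 988/65 ≈ 15.2000;  PNT prediction ≈ 15.9744.

π(314) = 65 and π(7821) = 988, so π(7821)/π(314) ≈ 15.2000. The PNT-predicted ratio is (7821/ln(7821)) / (314/ln(314)) ≈ 15.9744. The two agree to within a few percent, as expected.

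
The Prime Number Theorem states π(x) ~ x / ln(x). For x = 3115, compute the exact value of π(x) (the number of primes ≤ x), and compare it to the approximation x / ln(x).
π(3115) = 443;  x/ln(x) ≈ 387.25;  relative error ≈ 12.59%.

Directly count primes up to 3115: π(3115) = 443. The PNT approximation gives 3115/ln(3115) ≈ 3115/8.04398 ≈ 387.25. Relative error (π(x) − x/ln(x)) / π(x) ≈ 12.59%; the approximation is known to undercount slightly (Li(x) is a better estimate).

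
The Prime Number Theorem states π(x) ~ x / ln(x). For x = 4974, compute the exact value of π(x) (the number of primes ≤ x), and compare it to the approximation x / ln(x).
π(4974) = 666;  x/ln(x) ≈ 584.35;  relative error ≈ 12.26%.

Directly count primes up to 4974: π(4974) = 666. The PNT approximation gives 4974/ln(4974) ≈ 4974/8.51198 ≈ 584.35. Relative error (π(x) − x/ln(x)) / π(x) ≈ 12.26%; the approximation is known to undercount slightly (Li(x) is a better estimate).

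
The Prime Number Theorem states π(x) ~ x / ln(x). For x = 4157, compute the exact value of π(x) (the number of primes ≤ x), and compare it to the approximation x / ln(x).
π(4157) = 572;  x/ln(x) ≈ 498.89;  relative error ≈ 12.78%.

Directly count primes up to 4157: π(4157) = 572. The PNT approximation gives 4157/ln(4157) ≈ 4157/8.33255 ≈ 498.89. Relative error (π(x) − x/ln(x)) / π(x) ≈ 12.78%; the approximation is known to undercount slightly (Li(x) is a better estimate).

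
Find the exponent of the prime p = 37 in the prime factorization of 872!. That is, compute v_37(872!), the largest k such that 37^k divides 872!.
v_37(872!) = 23

Legendre's formula: v_p(n!) = Σ_{k ≥ 1} ⌊n / p^k⌋. For p = 37, n = 872, the terms are:
  ⌊872/37^1⌋ = ⌊872/37⌋ = 23
(the next term ⌊872/37^2⌋ = 0, terminating the sum). Summing: v_37(872!) = 23 = 23.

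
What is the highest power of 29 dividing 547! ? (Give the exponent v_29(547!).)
v_29(547!) = 18

Legendre's formula: v_p(n!) = Σ_{k ≥ 1} ⌊n / p^k⌋. For p = 29, n = 547, the terms are:
  ⌊547/29^1⌋ = ⌊547/29⌋ = 18
(the next term ⌊547/29^2⌋ = 0, terminating the sum). Summing: v_29(547!) = 18 = 18.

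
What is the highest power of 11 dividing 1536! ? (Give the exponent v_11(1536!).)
v_11(1536!) = 152

Legendre's formula: v_p(n!) = Σ_{k ≥ 1} ⌊n / p^k⌋. For p = 11, n = 1536, the terms are:
  ⌊1536/11^1⌋ = ⌊1536/11⌋ = 139
  ⌊1536/11^2⌋ = ⌊1536/121⌋ = 12
  ⌊1536/11^3⌋ = ⌊1536/1331⌋ = 1
(the next term ⌊1536/11^4⌋ = 0, terminating the sum). Summing: v_11(1536!) = 139 + 12 + 1 = 152.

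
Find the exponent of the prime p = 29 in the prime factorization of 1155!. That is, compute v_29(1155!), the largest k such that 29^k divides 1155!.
v_29(1155!) = 40

Legendre's formula: v_p(n!) = Σ_{k ≥ 1} ⌊n / p^k⌋. For p = 29, n = 1155, the terms are:
  ⌊1155/29^1⌋ = ⌊1155/29⌋ = 39
  ⌊1155/29^2⌋ = ⌊1155/841⌋ = 1
(the next term ⌊1155/29^3⌋ = 0, terminating the sum). Summing: v_29(1155!) = 39 + 1 = 40.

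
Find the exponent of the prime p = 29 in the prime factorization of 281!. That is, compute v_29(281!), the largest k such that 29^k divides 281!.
v_29(281!) = 9

Legendre's formula: v_p(n!) = Σ_{k ≥ 1} ⌊n / p^k⌋. For p = 29, n = 281, the terms are:
  ⌊281/29^1⌋ = ⌊281/29⌋ = 9
(the next term ⌊281/29^2⌋ = 0, terminating the sum). Summing: v_29(281!) = 9 = 9.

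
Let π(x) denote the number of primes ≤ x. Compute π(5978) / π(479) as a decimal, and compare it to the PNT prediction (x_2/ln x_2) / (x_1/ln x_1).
π(5978)/π(479) = 781/92 ≈ 8.4891;  PNT prediction ≈ 8.8576.

π(479) = 92 and π(5978) = 781, so π(5978)/π(479) ≈ 8.4891. The PNT-predicted ratio is (5978/ln(5978)) / (479/ln(479)) ≈ 8.8576. The two agree to within a few percent, as expected.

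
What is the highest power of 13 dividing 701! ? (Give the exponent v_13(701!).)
v_13(701!) = 57

Legendre's formula: v_p(n!) = Σ_{k ≥ 1} ⌊n / p^k⌋. For p = 13, n = 701, the terms are:
  ⌊701/13^1⌋ = ⌊701/13⌋ = 53
  ⌊701/13^2⌋ = ⌊701/169⌋ = 4
(the next term ⌊701/13^3⌋ = 0, terminating the sum). Summing: v_13(701!) = 53 + 4 = 57.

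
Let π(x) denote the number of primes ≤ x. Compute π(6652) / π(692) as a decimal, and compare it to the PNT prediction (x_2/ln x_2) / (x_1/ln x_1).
π(6652)/π(692) = 856/125 ≈ 6.8480;  PNT prediction ≈ 7.1414.

π(692) = 125 and π(6652) = 856, so π(6652)/π(692) ≈ 6.8480. The PNT-predicted ratio is (6652/ln(6652)) / (692/ln(692)) ≈ 7.1414. The two agree to within a few percent, as expected.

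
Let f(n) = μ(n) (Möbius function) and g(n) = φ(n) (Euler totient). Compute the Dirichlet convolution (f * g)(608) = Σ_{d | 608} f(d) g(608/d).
(μ * φ)(608) = 136

Divisors of 608: [1, 2, 4, 8, 16, 19, 32, 38, 76, 152, 304, 608]. For each d | 608:
  d = 1: μ(1) · φ(608/1) = 1 · 288 = 288
  d = 2: μ(2) · φ(608/2) = -1 · 144 = -144
  d = 4: μ(4) · φ(608/4) = 0 · 72 = 0
  d = 8: μ(8) · φ(608/8) = 0 · 36 = 0
  d = 16: μ(16) · φ(608/16) = 0 · 18 = 0
  d = 19: μ(19) · φ(608/19) = -1 · 16 = -16
  d = 32: μ(32) · φ(608/32) = 0 · 18 = 0
  d = 38: μ(38) · φ(608/38) = 1 · 8 = 8
  d = 76: μ(76) · φ(608/76) = 0 · 4 = 0
  d = 152: μ(152) · φ(608/152) = 0 · 2 = 0
  d = 304: μ(304) · φ(608/304) = 0 · 1 = 0
  d = 608: μ(608) · φ(608/608) = 0 · 1 = 0
Summing: (μ * φ)(608) = 288 + -144 + 0 + 0 + 0 + -16 + 0 + 8 + 0 + 0 + 0 + 0 = 136.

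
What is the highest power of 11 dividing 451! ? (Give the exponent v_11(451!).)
v_11(451!) = 44

Legendre's formula: v_p(n!) = Σ_{k ≥ 1} ⌊n / p^k⌋. For p = 11, n = 451, the terms are:
  ⌊451/11^1⌋ = ⌊451/11⌋ = 41
  ⌊451/11^2⌋ = ⌊451/121⌋ = 3
(the next term ⌊451/11^3⌋ = 0, terminating the sum). Summing: v_11(451!) = 41 + 3 = 44.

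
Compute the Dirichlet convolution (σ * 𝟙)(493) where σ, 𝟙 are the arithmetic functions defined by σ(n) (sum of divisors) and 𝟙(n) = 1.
(σ * 𝟙)(493) = 589

Divisors of 493: [1, 17, 29, 493]. For each d | 493:
  d = 1: σ(1) · 𝟙(493/1) = 1 · 1 = 1
  d = 17: σ(17) · 𝟙(493/17) = 18 · 1 = 18
  d = 29: σ(29) · 𝟙(493/29) = 30 · 1 = 30
  d = 493: σ(493) · 𝟙(493/493) = 540 · 1 = 540
Summing: (σ * 𝟙)(493) = 1 + 18 + 30 + 540 = 589.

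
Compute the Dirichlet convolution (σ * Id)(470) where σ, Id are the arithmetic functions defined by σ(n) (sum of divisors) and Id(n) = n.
(σ * Id)(470) = 5225

Divisors of 470: [1, 2, 5, 10, 47, 94, 235, 470]. For each d | 470:
  d = 1: σ(1) · Id(470/1) = 1 · 470 = 470
  d = 2: σ(2) · Id(470/2) = 3 · 235 = 705
  d = 5: σ(5) · Id(470/5) = 6 · 94 = 564
  d = 10: σ(10) · Id(470/10) = 18 · 47 = 846
  d = 47: σ(47) · Id(470/47) = 48 · 10 = 480
  d = 94: σ(94) · Id(470/94) = 144 · 5 = 720
  d = 235: σ(235) · Id(470/235) = 288 · 2 = 576
  d = 470: σ(470) · Id(470/470) = 864 · 1 = 864
Summing: (σ * Id)(470) = 470 + 705 + 564 + 846 + 480 + 720 + 576 + 864 = 5225.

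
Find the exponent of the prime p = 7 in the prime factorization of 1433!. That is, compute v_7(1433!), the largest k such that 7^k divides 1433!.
v_7(1433!) = 237

Legendre's formula: v_p(n!) = Σ_{k ≥ 1} ⌊n / p^k⌋. For p = 7, n = 1433, the terms are:
  ⌊1433/7^1⌋ = ⌊1433/7⌋ = 204
  ⌊1433/7^2⌋ = ⌊1433/49⌋ = 29
  ⌊1433/7^3⌋ = ⌊1433/343⌋ = 4
(the next term ⌊1433/7^4⌋ = 0, terminating the sum). Summing: v_7(1433!) = 204 + 29 + 4 = 237.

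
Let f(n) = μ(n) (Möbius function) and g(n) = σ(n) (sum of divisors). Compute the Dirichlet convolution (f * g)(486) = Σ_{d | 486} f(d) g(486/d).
(μ * σ)(486) = 486

Divisors of 486: [1, 2, 3, 6, 9, 18, 27, 54, 81, 162, 243, 486]. For each d | 486:
  d = 1: μ(1) · σ(486/1) = 1 · 1092 = 1092
  d = 2: μ(2) · σ(486/2) = -1 · 364 = -364
  d = 3: μ(3) · σ(486/3) = -1 · 363 = -363
  d = 6: μ(6) · σ(486/6) = 1 · 121 = 121
  d = 9: μ(9) · σ(486/9) = 0 · 120 = 0
  d = 18: μ(18) · σ(486/18) = 0 · 40 = 0
  d = 27: μ(27) · σ(486/27) = 0 · 39 = 0
  d = 54: μ(54) · σ(486/54) = 0 · 13 = 0
  d = 81: μ(81) · σ(486/81) = 0 · 12 = 0
  d = 162: μ(162) · σ(486/162) = 0 · 4 = 0
  d = 243: μ(243) · σ(486/243) = 0 · 3 = 0
  d = 486: μ(486) · σ(486/486) = 0 · 1 = 0
Summing: (μ * σ)(486) = 1092 + -364 + -363 + 121 + 0 + 0 + 0 + 0 + 0 + 0 + 0 + 0 = 486.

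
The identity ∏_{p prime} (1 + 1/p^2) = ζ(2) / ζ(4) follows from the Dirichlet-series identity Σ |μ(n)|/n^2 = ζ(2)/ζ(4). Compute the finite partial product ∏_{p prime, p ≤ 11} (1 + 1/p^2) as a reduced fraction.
∏ = 79300/53361

The primes p ≤ 11 are [2, 3, 5, 7, 11]. For each, (1 + 1/p^2) = (p^2 + 1)/p^2. Multiplying these fractions over p ∈ [2, 3, 5, 7, 11] gives 79300/53361. (In the limit P → ∞ this tends to ζ(2)/ζ(4).)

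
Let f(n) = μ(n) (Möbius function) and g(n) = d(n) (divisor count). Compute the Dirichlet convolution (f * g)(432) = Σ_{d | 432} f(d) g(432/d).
(μ * d)(432) = 1

Divisors of 432: [1, 2, 3, 4, 6, 8, 9, 12, 16, 18, 24, 27, 36, 48, 54, 72, 108, 144, 216, 432]. For each d | 432:
  d = 1: μ(1) · d(432/1) = 1 · 20 = 20
  d = 2: μ(2) · d(432/2) = -1 · 16 = -16
  d = 3: μ(3) · d(432/3) = -1 · 15 = -15
  d = 4: μ(4) · d(432/4) = 0 · 12 = 0
  d = 6: μ(6) · d(432/6) = 1 · 12 = 12
  d = 8: μ(8) · d(432/8) = 0 · 8 = 0
  d = 9: μ(9) · d(432/9) = 0 · 10 = 0
  d = 12: μ(12) · d(432/12) = 0 · 9 = 0
  d = 16: μ(16) · d(432/16) = 0 · 4 = 0
  d = 18: μ(18) · d(432/18) = 0 · 8 = 0
  d = 24: μ(24) · d(432/24) = 0 · 6 = 0
  d = 27: μ(27) · d(432/27) = 0 · 5 = 0
  d = 36: μ(36) · d(432/36) = 0 · 6 = 0
  d = 48: μ(48) · d(432/48) = 0 · 3 = 0
  d = 54: μ(54) · d(432/54) = 0 · 4 = 0
  d = 72: μ(72) · d(432/72) = 0 · 4 = 0
  d = 108: μ(108) · d(432/108) = 0 · 3 = 0
  d = 144: μ(144) · d(432/144) = 0 · 2 = 0
  d = 216: μ(216) · d(432/216) = 0 · 2 = 0
  d = 432: μ(432) · d(432/432) = 0 · 1 = 0
Summing: (μ * d)(432) = 20 + -16 + -15 + 0 + 12 + 0 + 0 + 0 + 0 + 0 + 0 + 0 + 0 + 0 + 0 + 0 + 0 + 0 + 0 + 0 = 1.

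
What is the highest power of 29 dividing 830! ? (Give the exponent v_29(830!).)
v_29(830!) = 28

Legendre's formula: v_p(n!) = Σ_{k ≥ 1} ⌊n / p^k⌋. For p = 29, n = 830, the terms are:
  ⌊830/29^1⌋ = ⌊830/29⌋ = 28
(the next term ⌊830/29^2⌋ = 0, terminating the sum). Summing: v_29(830!) = 28 = 28.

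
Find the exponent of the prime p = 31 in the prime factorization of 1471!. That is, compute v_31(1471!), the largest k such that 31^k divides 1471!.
v_31(1471!) = 48

Legendre's formula: v_p(n!) = Σ_{k ≥ 1} ⌊n / p^k⌋. For p = 31, n = 1471, the terms are:
  ⌊1471/31^1⌋ = ⌊1471/31⌋ = 47
  ⌊1471/31^2⌋ = ⌊1471/961⌋ = 1
(the next term ⌊1471/31^3⌋ = 0, terminating the sum). Summing: v_31(1471!) = 47 + 1 = 48.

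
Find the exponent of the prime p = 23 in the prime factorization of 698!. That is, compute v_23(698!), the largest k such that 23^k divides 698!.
v_23(698!) = 31

Legendre's formula: v_p(n!) = Σ_{k ≥ 1} ⌊n / p^k⌋. For p = 23, n = 698, the terms are:
  ⌊698/23^1⌋ = ⌊698/23⌋ = 30
  ⌊698/23^2⌋ = ⌊698/529⌋ = 1
(the next term ⌊698/23^3⌋ = 0, terminating the sum). Summing: v_23(698!) = 30 + 1 = 31.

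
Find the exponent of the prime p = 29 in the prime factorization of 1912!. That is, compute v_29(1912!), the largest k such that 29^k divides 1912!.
v_29(1912!) = 67

Legendre's formula: v_p(n!) = Σ_{k ≥ 1} ⌊n / p^k⌋. For p = 29, n = 1912, the terms are:
  ⌊1912/29^1⌋ = ⌊1912/29⌋ = 65
  ⌊1912/29^2⌋ = ⌊1912/841⌋ = 2
(the next term ⌊1912/29^3⌋ = 0, terminating the sum). Summing: v_29(1912!) = 65 + 2 = 67.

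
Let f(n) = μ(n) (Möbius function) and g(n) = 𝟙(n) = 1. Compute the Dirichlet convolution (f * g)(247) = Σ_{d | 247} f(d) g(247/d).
(μ * 𝟙)(247) = 0

Divisors of 247: [1, 13, 19, 247]. For each d | 247:
  d = 1: μ(1) · 𝟙(247/1) = 1 · 1 = 1
  d = 13: μ(13) · 𝟙(247/13) = -1 · 1 = -1
  d = 19: μ(19) · 𝟙(247/19) = -1 · 1 = -1
  d = 247: μ(247) · 𝟙(247/247) = 1 · 1 = 1
Summing: (μ * 𝟙)(247) = 1 + -1 + -1 + 1 = 0.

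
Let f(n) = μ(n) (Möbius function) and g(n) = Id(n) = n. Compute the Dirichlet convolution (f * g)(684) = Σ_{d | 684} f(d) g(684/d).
(μ * Id)(684) = 216

Divisors of 684: [1, 2, 3, 4, 6, 9, 12, 18, 19, 36, 38, 57, 76, 114, 171, 228, 342, 684]. For each d | 684:
  d = 1: μ(1) · Id(684/1) = 1 · 684 = 684
  d = 2: μ(2) · Id(684/2) = -1 · 342 = -342
  d = 3: μ(3) · Id(684/3) = -1 · 228 = -228
  d = 4: μ(4) · Id(684/4) = 0 · 171 = 0
  d = 6: μ(6) · Id(684/6) = 1 · 114 = 114
  d = 9: μ(9) · Id(684/9) = 0 · 76 = 0
  d = 12: μ(12) · Id(684/12) = 0 · 57 = 0
  d = 18: μ(18) · Id(684/18) = 0 · 38 = 0
  d = 19: μ(19) · Id(684/19) = -1 · 36 = -36
  d = 36: μ(36) · Id(684/36) = 0 · 19 = 0
  d = 38: μ(38) · Id(684/38) = 1 · 18 = 18
  d = 57: μ(57) · Id(684/57) = 1 · 12 = 12
  d = 76: μ(76) · Id(684/76) = 0 · 9 = 0
  d = 114: μ(114) · Id(684/114) = -1 · 6 = -6
  d = 171: μ(171) · Id(684/171) = 0 · 4 = 0
  d = 228: μ(228) · Id(684/228) = 0 · 3 = 0
  d = 342: μ(342) · Id(684/342) = 0 · 2 = 0
  d = 684: μ(684) · Id(684/684) = 0 · 1 = 0
Summing: (μ * Id)(684) = 684 + -342 + -228 + 0 + 114 + 0 + 0 + 0 + -36 + 0 + 18 + 12 + 0 + -6 + 0 + 0 + 0 + 0 = 216.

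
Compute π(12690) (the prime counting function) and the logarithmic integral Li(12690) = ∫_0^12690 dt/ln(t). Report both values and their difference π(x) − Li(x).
π(12690) = 1515;  Li(12690) ≈ 1534.34;  π(x) − Li(x) ≈ -19.34.

Direct count of primes ≤ 12690 gives π(12690) = 1515. Numerical evaluation of the logarithmic integral gives Li(12690) ≈ 1534.34. The difference π(x) − Li(x) ≈ -19.34 is typically negative for small/moderate x (Li(x) overestimates), though Littlewood's theorem shows this sign changes infinitely often.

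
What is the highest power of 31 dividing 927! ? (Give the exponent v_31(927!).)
v_31(927!) = 29

Legendre's formula: v_p(n!) = Σ_{k ≥ 1} ⌊n / p^k⌋. For p = 31, n = 927, the terms are:
  ⌊927/31^1⌋ = ⌊927/31⌋ = 29
(the next term ⌊927/31^2⌋ = 0, terminating the sum). Summing: v_31(927!) = 29 = 29.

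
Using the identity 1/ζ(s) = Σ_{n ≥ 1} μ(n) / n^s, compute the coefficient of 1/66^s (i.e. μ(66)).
μ(66) = -1

Factor n = 66 = 2 · 3 · 11. μ(n) = 0 if any exponent ≥ 2 (not squarefree); otherwise μ(n) = (−1)^{ω(n)} where ω(n) is the number of distinct prime factors. Applying: μ(66) = -1.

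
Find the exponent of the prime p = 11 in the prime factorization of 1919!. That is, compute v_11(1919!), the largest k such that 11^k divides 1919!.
v_11(1919!) = 190

Legendre's formula: v_p(n!) = Σ_{k ≥ 1} ⌊n / p^k⌋. For p = 11, n = 1919, the terms are:
  ⌊1919/11^1⌋ = ⌊1919/11⌋ = 174
  ⌊1919/11^2⌋ = ⌊1919/121⌋ = 15
  ⌊1919/11^3⌋ = ⌊1919/1331⌋ = 1
(the next term ⌊1919/11^4⌋ = 0, terminating the sum). Summing: v_11(1919!) = 174 + 15 + 1 = 190.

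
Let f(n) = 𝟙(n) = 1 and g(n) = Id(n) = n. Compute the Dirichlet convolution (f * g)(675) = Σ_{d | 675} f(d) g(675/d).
(𝟙 * Id)(675) = 1240

Divisors of 675: [1, 3, 5, 9, 15, 25, 27, 45, 75, 135, 225, 675]. For each d | 675:
  d = 1: 𝟙(1) · Id(675/1) = 1 · 675 = 675
  d = 3: 𝟙(3) · Id(675/3) = 1 · 225 = 225
  d = 5: 𝟙(5) · Id(675/5) = 1 · 135 = 135
  d = 9: 𝟙(9) · Id(675/9) = 1 · 75 = 75
  d = 15: 𝟙(15) · Id(675/15) = 1 · 45 = 45
  d = 25: 𝟙(25) · Id(675/25) = 1 · 27 = 27
  d = 27: 𝟙(27) · Id(675/27) = 1 · 25 = 25
  d = 45: 𝟙(45) · Id(675/45) = 1 · 15 = 15
  d = 75: 𝟙(75) · Id(675/75) = 1 · 9 = 9
  d = 135: 𝟙(135) · Id(675/135) = 1 · 5 = 5
  d = 225: 𝟙(225) · Id(675/225) = 1 · 3 = 3
  d = 675: 𝟙(675) · Id(675/675) = 1 · 1 = 1
Summing: (𝟙 * Id)(675) = 675 + 225 + 135 + 75 + 45 + 27 + 25 + 15 + 9 + 5 + 3 + 1 = 1240.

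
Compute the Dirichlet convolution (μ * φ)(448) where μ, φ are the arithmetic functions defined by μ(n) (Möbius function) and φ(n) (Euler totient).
(μ * φ)(448) = 80

Divisors of 448: [1, 2, 4, 7, 8, 14, 16, 28, 32, 56, 64, 112, 224, 448]. For each d | 448:
  d = 1: μ(1) · φ(448/1) = 1 · 192 = 192
  d = 2: μ(2) · φ(448/2) = -1 · 96 = -96
  d = 4: μ(4) · φ(448/4) = 0 · 48 = 0
  d = 7: μ(7) · φ(448/7) = -1 · 32 = -32
  d = 8: μ(8) · φ(448/8) = 0 · 24 = 0
  d = 14: μ(14) · φ(448/14) = 1 · 16 = 16
  d = 16: μ(16) · φ(448/16) = 0 · 12 = 0
  d = 28: μ(28) · φ(448/28) = 0 · 8 = 0
  d = 32: μ(32) · φ(448/32) = 0 · 6 = 0
  d = 56: μ(56) · φ(448/56) = 0 · 4 = 0
  d = 64: μ(64) · φ(448/64) = 0 · 6 = 0
  d = 112: μ(112) · φ(448/112) = 0 · 2 = 0
  d = 224: μ(224) · φ(448/224) = 0 · 1 = 0
  d = 448: μ(448) · φ(448/448) = 0 · 1 = 0
Summing: (μ * φ)(448) = 192 + -96 + 0 + -32 + 0 + 16 + 0 + 0 + 0 + 0 + 0 + 0 + 0 + 0 = 80.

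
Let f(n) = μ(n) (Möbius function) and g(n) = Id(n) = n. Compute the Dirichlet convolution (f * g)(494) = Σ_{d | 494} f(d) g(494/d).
(μ * Id)(494) = 216

Divisors of 494: [1, 2, 13, 19, 26, 38, 247, 494]. For each d | 494:
  d = 1: μ(1) · Id(494/1) = 1 · 494 = 494
  d = 2: μ(2) · Id(494/2) = -1 · 247 = -247
  d = 13: μ(13) · Id(494/13) = -1 · 38 = -38
  d = 19: μ(19) · Id(494/19) = -1 · 26 = -26
  d = 26: μ(26) · Id(494/26) = 1 · 19 = 19
  d = 38: μ(38) · Id(494/38) = 1 · 13 = 13
  d = 247: μ(247) · Id(494/247) = 1 · 2 = 2
  d = 494: μ(494) · Id(494/494) = -1 · 1 = -1
Summing: (μ * Id)(494) = 494 + -247 + -38 + -26 + 19 + 13 + 2 + -1 = 216.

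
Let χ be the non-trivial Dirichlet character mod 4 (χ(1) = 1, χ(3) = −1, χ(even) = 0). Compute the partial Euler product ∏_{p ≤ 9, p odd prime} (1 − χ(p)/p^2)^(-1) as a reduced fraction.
∏ = 147/160

The odd primes p ≤ 9 are [3, 5, 7]. For each, χ(p) = 1 if p ≡ 1 mod 4, χ(p) = −1 if p ≡ 3 mod 4. Taking (1 − χ(p)/p^2)^(-1) = p^2/(p^2 − χ(p)): (1 − (-1)/3^2)^(-1) · (1 − (1)/5^2)^(-1) · (1 − (-1)/7^2)^(-1) = 147/160.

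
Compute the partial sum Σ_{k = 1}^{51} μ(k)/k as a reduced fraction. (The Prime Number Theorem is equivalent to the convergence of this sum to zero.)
Σ μ(k)/k = -184943596214571/204963260862830470

Values of μ(k) for 1 ≤ k ≤ 51: μ(1) = 1, μ(2) = -1, μ(3) = -1, μ(5) = -1, μ(6) = 1, μ(7) = -1, μ(10) = 1, μ(11) = -1, μ(13) = -1, μ(14) = 1, μ(15) = 1, μ(17) = -1, μ(19) = -1, μ(21) = 1, μ(22) = 1, μ(23) = -1, μ(26) = 1, μ(29) = -1, μ(30) = -1, μ(31) = -1, μ(33) = 1, μ(34) = 1, μ(35) = 1, μ(37) = -1, μ(38) = 1, μ(39) = 1, μ(41) = -1, μ(42) = -1, μ(43) = -1, μ(46) = 1, μ(47) = -1, μ(51) = 1, with μ = 0 on non-squarefree integers. Summing μ(k)/k for k where μ(k) ≠ 0 gives -184943596214571/204963260862830470 ≈ -0.0009. (PNT ⟺ this sum → 0 as n → ∞.)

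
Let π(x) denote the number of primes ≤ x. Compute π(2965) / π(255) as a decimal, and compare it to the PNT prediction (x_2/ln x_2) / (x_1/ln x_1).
π(2965)/π(255) = 427/54 ≈ 7.9074;  PNT prediction ≈ 8.0593.

π(255) = 54 and π(2965) = 427, so π(2965)/π(255) ≈ 7.9074. The PNT-predicted ratio is (2965/ln(2965)) / (255/ln(255)) ≈ 8.0593. The two agree to within a few percent, as expected.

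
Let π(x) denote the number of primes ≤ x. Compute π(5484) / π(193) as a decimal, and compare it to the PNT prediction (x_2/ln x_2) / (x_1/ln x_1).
π(5484)/π(193) = 725/44 ≈ 16.4773;  PNT prediction ≈ 17.3686.

π(193) = 44 and π(5484) = 725, so π(5484)/π(193) ≈ 16.4773. The PNT-predicted ratio is (5484/ln(5484)) / (193/ln(193)) ≈ 17.3686. The two agree to within a few percent, as expected.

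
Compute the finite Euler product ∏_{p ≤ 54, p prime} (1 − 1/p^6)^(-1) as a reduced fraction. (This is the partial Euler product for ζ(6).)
∏ = 16399916697843255011967930971578711261087839227653922144798329822985430357794635/16120340632419383592544649060829667066167081196619966516987203957241678930116608

The primes p ≤ 54 are [2, 3, 5, 7, 11, 13, 17, 19, 23, 29, 31, 37, 41, 43, 47, 53]. For each prime, (1 − 1/p^6)^(-1) = p^6 / (p^6 − 1). The product is (1 − 1/2^6)^(-1), (1 − 1/3^6)^(-1), (1 − 1/5^6)^(-1), (1 − 1/7^6)^(-1), (1 − 1/11^6)^(-1), (1 − 1/13^6)^(-1), (1 − 1/17^6)^(-1), (1 − 1/19^6)^(-1), (1 − 1/23^6)^(-1), (1 − 1/29^6)^(-1), (1 − 1/31^6)^(-1), (1 − 1/37^6)^(-1), (1 − 1/41^6)^(-1), (1 − 1/43^6)^(-1), (1 − 1/47^6)^(-1), (1 − 1/53^6)^(-1) = ∏ p^6 / (p^6 − 1) = 16399916697843255011967930971578711261087839227653922144798329822985430357794635/16120340632419383592544649060829667066167081196619966516987203957241678930116608.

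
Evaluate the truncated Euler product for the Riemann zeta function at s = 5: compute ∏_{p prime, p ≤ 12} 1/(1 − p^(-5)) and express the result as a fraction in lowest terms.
∏ = 20590675875/19857468221

The primes p ≤ 12 are [2, 3, 5, 7, 11]. For each prime, (1 − 1/p^5)^(-1) = p^5 / (p^5 − 1). The product is (1 − 1/2^5)^(-1), (1 − 1/3^5)^(-1), (1 − 1/5^5)^(-1), (1 − 1/7^5)^(-1), (1 − 1/11^5)^(-1) = ∏ p^5 / (p^5 − 1) = 20590675875/19857468221.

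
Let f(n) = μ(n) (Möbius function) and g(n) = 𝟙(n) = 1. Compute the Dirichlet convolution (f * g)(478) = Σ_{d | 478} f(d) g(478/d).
(μ * 𝟙)(478) = 0

Divisors of 478: [1, 2, 239, 478]. For each d | 478:
  d = 1: μ(1) · 𝟙(478/1) = 1 · 1 = 1
  d = 2: μ(2) · 𝟙(478/2) = -1 · 1 = -1
  d = 239: μ(239) · 𝟙(478/239) = -1 · 1 = -1
  d = 478: μ(478) · 𝟙(478/478) = 1 · 1 = 1
Summing: (μ * 𝟙)(478) = 1 + -1 + -1 + 1 = 0.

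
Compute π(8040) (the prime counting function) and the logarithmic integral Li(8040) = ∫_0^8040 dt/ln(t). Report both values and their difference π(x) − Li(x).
π(8040) = 1011;  Li(8040) ≈ 1030.87;  π(x) − Li(x) ≈ -19.87.

Direct count of primes ≤ 8040 gives π(8040) = 1011. Numerical evaluation of the logarithmic integral gives Li(8040) ≈ 1030.87. The difference π(x) − Li(x) ≈ -19.87 is typically negative for small/moderate x (Li(x) overestimates), though Littlewood's theorem shows this sign changes infinitely often.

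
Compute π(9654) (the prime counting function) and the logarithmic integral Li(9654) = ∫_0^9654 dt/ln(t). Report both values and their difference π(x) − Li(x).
π(9654) = 1192;  Li(9654) ≈ 1208.50;  π(x) − Li(x) ≈ -16.50.

Direct count of primes ≤ 9654 gives π(9654) = 1192. Numerical evaluation of the logarithmic integral gives Li(9654) ≈ 1208.50. The difference π(x) − Li(x) ≈ -16.50 is typically negative for small/moderate x (Li(x) overestimates), though Littlewood's theorem shows this sign changes infinitely often.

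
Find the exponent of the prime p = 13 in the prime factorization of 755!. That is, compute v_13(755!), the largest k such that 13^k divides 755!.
v_13(755!) = 62

Legendre's formula: v_p(n!) = Σ_{k ≥ 1} ⌊n / p^k⌋. For p = 13, n = 755, the terms are:
  ⌊755/13^1⌋ = ⌊755/13⌋ = 58
  ⌊755/13^2⌋ = ⌊755/169⌋ = 4
(the next term ⌊755/13^3⌋ = 0, terminating the sum). Summing: v_13(755!) = 58 + 4 = 62.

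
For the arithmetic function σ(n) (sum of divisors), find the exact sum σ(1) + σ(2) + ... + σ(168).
Σ_{n ≤ 168} σ(n) = 23355

Compute σ(n) for each 1 ≤ n ≤ 168: σ(1) = 1, σ(2) = 3, σ(3) = 4, σ(4) = 7, σ(5) = 6, σ(6) = 12, σ(7) = 8, σ(8) = 15, σ(9) = 13, σ(10) = 18, σ(11) = 12, σ(12) = 28, σ(13) = 14, σ(14) = 24, σ(15) = 24, σ(16) = 31, σ(17) = 18, σ(18) = 39, σ(19) = 20, σ(20) = 42, σ(21) = 32, σ(22) = 36, σ(23) = 24, σ(24) = 60, σ(25) = 31, σ(26) = 42, σ(27) = 40, σ(28) = 56, σ(29) = 30, σ(30) = 72, σ(31) = 32, σ(32) = 63, σ(33) = 48, σ(34) = 54, σ(35) = 48, σ(36) = 91, σ(37) = 38, σ(38) = 60, σ(39) = 56, σ(40) = 90, σ(41) = 42, σ(42) = 96, σ(43) = 44, σ(44) = 84, σ(45) = 78, σ(46) = 72, σ(47) = 48, σ(48) = 124, σ(49) = 57, σ(50) = 93, σ(51) = 72, σ(52) = 98, σ(53) = 54, σ(54) = 120, σ(55) = 72, σ(56) = 120, σ(57) = 80, σ(58) = 90, σ(59) = 60, σ(60) = 168, σ(61) = 62, σ(62) = 96, σ(63) = 104, σ(64) = 127, σ(65) = 84, σ(66) = 144, σ(67) = 68, σ(68) = 126, σ(69) = 96, σ(70) = 144, σ(71) = 72, σ(72) = 195, σ(73) = 74, σ(74) = 114, σ(75) = 124, σ(76) = 140, σ(77) = 96, σ(78) = 168, σ(79) = 80, σ(80) = 186, σ(81) = 121, σ(82) = 126, σ(83) = 84, σ(84) = 224, σ(85) = 108, σ(86) = 132, σ(87) = 120, σ(88) = 180, σ(89) = 90, σ(90) = 234, σ(91) = 112, σ(92) = 168, σ(93) = 128, σ(94) = 144, σ(95) = 120, σ(96) = 252, σ(97) = 98, σ(98) = 171, σ(99) = 156, σ(100) = 217, σ(101) = 102, σ(102) = 216, σ(103) = 104, σ(104) = 210, σ(105) = 192, σ(106) = 162, σ(107) = 108, σ(108) = 280, σ(109) = 110, σ(110) = 216, σ(111) = 152, σ(112) = 248, σ(113) = 114, σ(114) = 240, σ(115) = 144, σ(116) = 210, σ(117) = 182, σ(118) = 180, σ(119) = 144, σ(120) = 360, σ(121) = 133, σ(122) = 186, σ(123) = 168, σ(124) = 224, σ(125) = 156, σ(126) = 312, σ(127) = 128, σ(128) = 255, σ(129) = 176, σ(130) = 252, σ(131) = 132, σ(132) = 336, σ(133) = 160, σ(134) = 204, σ(135) = 240, σ(136) = 270, σ(137) = 138, σ(138) = 288, σ(139) = 140, σ(140) = 336, σ(141) = 192, σ(142) = 216, σ(143) = 168, σ(144) = 403, σ(145) = 180, σ(146) = 222, σ(147) = 228, σ(148) = 266, σ(149) = 150, σ(150) = 372, σ(151) = 152, σ(152) = 300, σ(153) = 234, σ(154) = 288, σ(155) = 192, σ(156) = 392, σ(157) = 158, σ(158) = 240, σ(159) = 216, σ(160) = 378, σ(161) = 192, σ(162) = 363, σ(163) = 164, σ(164) = 294, σ(165) = 288, σ(166) = 252, σ(167) = 168, σ(168) = 480. Summing all 168 values: 23355. (Average order: Σ_{n ≤ x} σ(n) ~ (π²/12) x². For x = 168, (π²/12)·168² ≈ 23213.31.)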